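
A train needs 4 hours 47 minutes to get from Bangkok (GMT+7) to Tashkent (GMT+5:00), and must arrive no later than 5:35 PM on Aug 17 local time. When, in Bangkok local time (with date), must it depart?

2:48 PM on August 17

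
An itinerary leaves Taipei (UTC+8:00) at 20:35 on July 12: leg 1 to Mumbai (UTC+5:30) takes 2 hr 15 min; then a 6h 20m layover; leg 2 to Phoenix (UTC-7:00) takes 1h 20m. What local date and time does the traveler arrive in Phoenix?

Convert departure to UTC: 20:35 − 8:00 = 12:35 UTC on Jul 12.
Add 2 hours and 15 minutes leg 1 → 14:50 UTC.
Add 6 hours 20 minutes layover in Mumbai → 21:10 UTC.
Add 1 hour and 20 minutes leg 2 → 22:30 UTC.
Phoenix is UTC−7:00, so local arrival = 22:30 − 7:00 = 15:30 on Jul 12.

15:30 on July 12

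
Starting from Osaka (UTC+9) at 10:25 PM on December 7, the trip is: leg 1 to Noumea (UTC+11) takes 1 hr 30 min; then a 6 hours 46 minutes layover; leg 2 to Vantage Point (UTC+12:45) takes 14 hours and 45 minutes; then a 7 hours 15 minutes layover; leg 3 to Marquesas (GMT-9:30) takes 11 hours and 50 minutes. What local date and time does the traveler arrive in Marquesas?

10:01 PM on Dec 8

Convert departure to UTC: 10:25 PM − 9:00 = 1:25 PM UTC on Dec 7.
Add 1 hour and 30 minutes leg 1 → 2:55 PM UTC.
Add 6 hours and 46 minutes layover in Noumea → 9:41 PM UTC.
Add 14 hours 45 minutes leg 2 → 12:26 PM UTC (Dec 8).
Add 7 hours and 15 minutes layover in Vantage Point → 7:41 PM UTC.
Add 11 hours and 50 minutes leg 3 → 7:31 AM UTC (Dec 9).
Marquesas is UTC−9:30, so local arrival = 7:31 AM − 9:30 = 10:01 PM on Dec 8.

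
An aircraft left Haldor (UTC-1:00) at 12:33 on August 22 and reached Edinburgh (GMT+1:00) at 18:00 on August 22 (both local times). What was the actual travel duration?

3 hours 27 minutes

Departure in UTC: 12:33 + 1:00 = 13:33 on Aug 22.
Arrival in UTC: 18:00 − 1:00 = 17:00 on Aug 22.
Elapsed = 17:00 − 13:33 = 3 hours 27 minutes.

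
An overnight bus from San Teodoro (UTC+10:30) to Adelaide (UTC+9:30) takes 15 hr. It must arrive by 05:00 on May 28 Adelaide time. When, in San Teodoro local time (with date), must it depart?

Target arrival in UTC: 05:00 − 9:30 = 19:30 on May 27.
Subtract 15 hours → departure 04:30 UTC on May 27.
San Teodoro is UTC+10:30: 04:30 + 10:30 = 15:00 on May 27.

15:00 on May 27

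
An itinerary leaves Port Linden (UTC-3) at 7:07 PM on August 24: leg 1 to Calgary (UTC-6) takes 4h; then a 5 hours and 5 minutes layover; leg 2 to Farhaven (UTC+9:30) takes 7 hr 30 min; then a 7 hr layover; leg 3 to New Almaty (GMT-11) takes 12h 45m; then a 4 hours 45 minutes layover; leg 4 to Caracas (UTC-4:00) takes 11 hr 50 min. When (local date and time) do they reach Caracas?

11:02 PM on August 26

Convert departure to UTC: 7:07 PM + 3:00 = 10:07 PM UTC on Aug 24.
Add 4 hours leg 1 → 2:07 AM UTC (Aug 25).
Add 5 hours 5 minutes layover in Calgary → 7:12 AM UTC.
Add 7 hours and 30 minutes leg 2 → 2:42 PM UTC.
Add 7 hours layover in Farhaven → 9:42 PM UTC.
Add 12 hours 45 minutes leg 3 → 10:27 AM UTC (Aug 26).
Add 4 hours 45 minutes layover in New Almaty → 3:12 PM UTC.
Add 11 hours 50 minutes leg 4 → 3:02 AM UTC (Aug 27).
Caracas is UTC−4:00, so local arrival = 3:02 AM − 4:00 = 11:02 PM on Aug 26.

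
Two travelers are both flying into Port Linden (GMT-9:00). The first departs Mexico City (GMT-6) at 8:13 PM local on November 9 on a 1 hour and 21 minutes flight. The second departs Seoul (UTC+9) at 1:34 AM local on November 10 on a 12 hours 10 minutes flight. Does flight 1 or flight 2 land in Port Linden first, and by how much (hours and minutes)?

Flight 1 in UTC: 8:13 PM + 6:00 = 2:13 AM on Nov 10.
+1 hour and 21 minutes → arrive 3:34 AM UTC on Nov 10.
Flight 2 in UTC: 1:34 AM − 9:00 = 4:34 PM on Nov 9.
+12 hours and 10 minutes → arrive 4:44 AM UTC on Nov 10.
Flight 1 lands earlier by 1 hour 10 minutes.

the first, by 1 hour 10 minutes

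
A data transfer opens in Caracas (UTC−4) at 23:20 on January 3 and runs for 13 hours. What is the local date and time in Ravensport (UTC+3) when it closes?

Convert start to UTC: 23:20 + 4:00 = 03:20 UTC on Jan 4.
Add 13 hours duration → 16:20 UTC.
Ravensport is UTC+3:00, so local end time = 16:20 + 3:00 = 19:20 on Jan 4.

19:20 on January 4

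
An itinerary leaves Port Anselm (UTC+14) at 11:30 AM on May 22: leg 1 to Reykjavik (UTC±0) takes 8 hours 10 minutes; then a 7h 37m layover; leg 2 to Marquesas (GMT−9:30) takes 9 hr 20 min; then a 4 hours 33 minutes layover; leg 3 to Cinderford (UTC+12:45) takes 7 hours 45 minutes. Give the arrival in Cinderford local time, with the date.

Convert departure to UTC: 11:30 AM − 14:00 = 9:30 PM UTC on May 21.
Add 8 hours 10 minutes leg 1 → 5:40 AM UTC (May 22).
Add 7 hours and 37 minutes layover in Reykjavik → 1:17 PM UTC.
Add 9 hours and 20 minutes leg 2 → 10:37 PM UTC.
Add 4 hours 33 minutes layover in Marquesas → 3:10 AM UTC (May 23).
Add 7 hours and 45 minutes leg 3 → 10:55 AM UTC.
Cinderford is UTC+12:45, so local arrival = 10:55 AM + 12:45 = 11:40 PM on May 23.

11:40 PM on May 23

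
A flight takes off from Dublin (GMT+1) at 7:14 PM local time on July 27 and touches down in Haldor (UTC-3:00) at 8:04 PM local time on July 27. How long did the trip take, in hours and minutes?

4 hours 50 minutes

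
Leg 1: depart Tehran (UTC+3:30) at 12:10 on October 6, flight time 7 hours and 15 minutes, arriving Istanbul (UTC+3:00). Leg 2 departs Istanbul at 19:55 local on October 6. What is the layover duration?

Convert departure to UTC: 12:10 − 3:30 = 08:40 UTC on Oct 6.
Add 7 hours 15 minutes flight time → 15:55 UTC.
Istanbul is UTC+3:00, so local arrival = 15:55 + 3:00 = 18:55 on Oct 6.
Layover = 19:55 − 18:55 = 1 hour.

1 hour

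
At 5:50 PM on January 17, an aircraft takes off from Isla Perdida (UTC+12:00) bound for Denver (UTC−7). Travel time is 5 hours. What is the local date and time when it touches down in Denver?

3:50 AM on Jan 17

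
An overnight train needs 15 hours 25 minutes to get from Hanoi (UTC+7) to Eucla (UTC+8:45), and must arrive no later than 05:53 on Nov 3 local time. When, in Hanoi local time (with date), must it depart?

Target arrival in UTC: 05:53 − 8:45 = 21:08 on Nov 2.
Subtract 15 hours and 25 minutes → departure 05:43 UTC on Nov 2.
Hanoi is UTC+7:00: 05:43 + 7:00 = 12:43 on Nov 2.

12:43 on Nov 2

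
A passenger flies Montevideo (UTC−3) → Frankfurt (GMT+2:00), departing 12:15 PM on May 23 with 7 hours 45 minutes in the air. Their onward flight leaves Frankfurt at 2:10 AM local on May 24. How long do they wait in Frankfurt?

Convert departure to UTC: 12:15 PM + 3:00 = 3:15 PM UTC on May 23.
Add 7 hours and 45 minutes flight time → 11:00 PM UTC.
Frankfurt is UTC+2:00, so local arrival = 11:00 PM + 2:00 = 1:00 AM on May 24.
Layover = 2:10 AM − 1:00 AM = 1 hour 10 minutes.

1 hour 10 minutes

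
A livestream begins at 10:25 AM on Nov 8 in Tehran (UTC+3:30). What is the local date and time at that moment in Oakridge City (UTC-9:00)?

9:55 PM on Nov 7

In UTC: 10:25 AM − 3:30 = 6:55 AM on Nov 8.
Oakridge City is UTC−9:00: 6:55 AM − 9:00 = 9:55 PM on Nov 7.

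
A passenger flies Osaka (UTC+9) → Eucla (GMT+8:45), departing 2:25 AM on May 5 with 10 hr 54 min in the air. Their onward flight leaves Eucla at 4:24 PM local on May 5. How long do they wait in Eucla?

Convert departure to UTC: 2:25 AM − 9:00 = 5:25 PM UTC on May 4.
Add 10 hours 54 minutes flight time → 4:19 AM UTC (May 5).
Eucla is UTC+8:45, so local arrival = 4:19 AM + 8:45 = 1:04 PM on May 5.
Layover = 4:24 PM − 1:04 PM = 3 hours 20 minutes.

3 hours 20 minutes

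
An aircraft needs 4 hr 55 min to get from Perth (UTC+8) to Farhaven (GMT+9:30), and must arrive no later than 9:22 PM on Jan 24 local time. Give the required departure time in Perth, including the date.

Target arrival in UTC: 9:22 PM − 9:30 = 11:52 AM on Jan 24.
Subtract 4 hours 55 minutes → departure 6:57 AM UTC on Jan 24.
Perth is UTC+8:00: 6:57 AM + 8:00 = 2:57 PM on Jan 24.

2:57 PM on January 24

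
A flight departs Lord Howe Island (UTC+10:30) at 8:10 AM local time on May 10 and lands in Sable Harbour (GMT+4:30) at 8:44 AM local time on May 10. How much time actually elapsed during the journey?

6 hours 34 minutes

Departure in UTC: 8:10 AM − 10:30 = 9:40 PM on May 9.
Arrival in UTC: 8:44 AM − 4:30 = 4:14 AM on May 10.
Elapsed = 4:14 AM − 9:40 PM (+1 day) = 6 hours 34 minutes.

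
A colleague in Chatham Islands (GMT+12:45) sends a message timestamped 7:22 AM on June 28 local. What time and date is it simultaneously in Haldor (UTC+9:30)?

4:07 AM on Jun 28

In UTC: 7:22 AM − 12:45 = 6:37 PM on Jun 27.
Haldor is UTC+9:30: 6:37 PM + 9:30 = 4:07 AM on Jun 28.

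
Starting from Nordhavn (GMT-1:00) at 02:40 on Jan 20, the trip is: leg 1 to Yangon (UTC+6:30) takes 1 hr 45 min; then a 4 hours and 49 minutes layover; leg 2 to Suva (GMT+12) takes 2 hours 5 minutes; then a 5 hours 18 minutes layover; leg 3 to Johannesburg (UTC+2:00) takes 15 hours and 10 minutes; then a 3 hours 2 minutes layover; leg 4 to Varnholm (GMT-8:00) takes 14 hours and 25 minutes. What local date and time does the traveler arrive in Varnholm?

18:14 on January 21

Convert departure to UTC: 02:40 + 1:00 = 03:40 UTC on Jan 20.
Add 1 hour and 45 minutes leg 1 → 05:25 UTC.
Add 4 hours and 49 minutes layover in Yangon → 10:14 UTC.
Add 2 hours 5 minutes leg 2 → 12:19 UTC.
Add 5 hours 18 minutes layover in Suva → 17:37 UTC.
Add 15 hours and 10 minutes leg 3 → 08:47 UTC (Jan 21).
Add 3 hours 2 minutes layover in Johannesburg → 11:49 UTC.
Add 14 hours 25 minutes leg 4 → 02:14 UTC (Jan 22).
Varnholm is UTC−8:00, so local arrival = 02:14 − 8:00 = 18:14 on Jan 21.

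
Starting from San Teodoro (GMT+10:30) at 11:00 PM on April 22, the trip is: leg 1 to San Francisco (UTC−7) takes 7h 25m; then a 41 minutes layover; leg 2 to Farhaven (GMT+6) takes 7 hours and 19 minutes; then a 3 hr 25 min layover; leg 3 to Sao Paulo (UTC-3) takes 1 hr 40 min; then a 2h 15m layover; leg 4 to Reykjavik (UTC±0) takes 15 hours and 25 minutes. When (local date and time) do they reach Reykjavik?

Convert departure to UTC: 11:00 PM − 10:30 = 12:30 PM UTC on Apr 22.
Add 7 hours and 25 minutes leg 1 → 7:55 PM UTC.
Add 41 minutes layover in San Francisco → 8:36 PM UTC.
Add 7 hours and 19 minutes leg 2 → 3:55 AM UTC (Apr 23).
Add 3 hours and 25 minutes layover in Farhaven → 7:20 AM UTC.
Add 1 hour and 40 minutes leg 3 → 9:00 AM UTC.
Add 2 hours and 15 minutes layover in Sao Paulo → 11:15 AM UTC.
Add 15 hours and 25 minutes leg 4 → 2:40 AM UTC (Apr 24).
Reykjavik is UTC+0, so local arrival is the same: 2:40 AM on Apr 24.

2:40 AM on Apr 24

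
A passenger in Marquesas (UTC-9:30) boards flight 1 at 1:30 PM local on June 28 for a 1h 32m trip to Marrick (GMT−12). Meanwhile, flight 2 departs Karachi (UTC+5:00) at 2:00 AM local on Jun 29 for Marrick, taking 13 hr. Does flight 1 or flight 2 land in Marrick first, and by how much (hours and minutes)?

Flight 1 in UTC: 1:30 PM + 9:30 = 11:00 PM on Jun 28.
+1 hour and 32 minutes → arrive 12:32 AM UTC on Jun 29.
Flight 2 in UTC: 2:00 AM − 5:00 = 9:00 PM on Jun 28.
+13 hours → arrive 10:00 AM UTC on Jun 29.
Flight 1 lands earlier by 9 hours 28 minutes.

the first, by 9 hours 28 minutes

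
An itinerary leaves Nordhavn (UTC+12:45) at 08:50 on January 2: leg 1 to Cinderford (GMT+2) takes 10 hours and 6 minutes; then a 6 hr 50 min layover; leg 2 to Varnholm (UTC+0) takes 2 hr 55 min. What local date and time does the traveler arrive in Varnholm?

15:56 on Jan 2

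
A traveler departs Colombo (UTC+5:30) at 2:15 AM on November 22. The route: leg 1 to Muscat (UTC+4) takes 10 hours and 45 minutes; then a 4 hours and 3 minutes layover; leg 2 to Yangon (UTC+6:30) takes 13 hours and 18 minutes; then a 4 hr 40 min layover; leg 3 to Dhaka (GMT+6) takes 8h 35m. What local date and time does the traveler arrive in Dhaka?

Convert departure to UTC: 2:15 AM − 5:30 = 8:45 PM UTC on Nov 21.
Add 10 hours and 45 minutes leg 1 → 7:30 AM UTC (Nov 22).
Add 4 hours 3 minutes layover in Muscat → 11:33 AM UTC.
Add 13 hours 18 minutes leg 2 → 12:51 AM UTC (Nov 23).
Add 4 hours 40 minutes layover in Yangon → 5:31 AM UTC.
Add 8 hours and 35 minutes leg 3 → 2:06 PM UTC.
Dhaka is UTC+6:00, so local arrival = 2:06 PM + 6:00 = 8:06 PM on Nov 23.

8:06 PM on November 23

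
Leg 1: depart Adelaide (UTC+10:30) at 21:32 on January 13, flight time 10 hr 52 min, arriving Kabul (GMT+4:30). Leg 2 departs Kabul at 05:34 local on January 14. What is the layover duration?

3 hours 10 minutes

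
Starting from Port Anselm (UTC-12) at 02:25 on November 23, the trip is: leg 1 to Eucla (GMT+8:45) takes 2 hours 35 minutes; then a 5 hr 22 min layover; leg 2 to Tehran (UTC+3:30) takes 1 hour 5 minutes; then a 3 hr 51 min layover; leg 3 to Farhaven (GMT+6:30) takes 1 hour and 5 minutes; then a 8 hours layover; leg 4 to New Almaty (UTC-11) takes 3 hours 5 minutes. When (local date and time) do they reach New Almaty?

04:28 on Nov 24

Convert departure to UTC: 02:25 + 12:00 = 14:25 UTC on Nov 23.
Add 2 hours 35 minutes leg 1 → 17:00 UTC.
Add 5 hours and 22 minutes layover in Eucla → 22:22 UTC.
Add 1 hour and 5 minutes leg 2 → 23:27 UTC.
Add 3 hours 51 minutes layover in Tehran → 03:18 UTC (Nov 24).
Add 1 hour 5 minutes leg 3 → 04:23 UTC.
Add 8 hours layover in Farhaven → 12:23 UTC.
Add 3 hours and 5 minutes leg 4 → 15:28 UTC.
New Almaty is UTC−11:00, so local arrival = 15:28 − 11:00 = 04:28 on Nov 24.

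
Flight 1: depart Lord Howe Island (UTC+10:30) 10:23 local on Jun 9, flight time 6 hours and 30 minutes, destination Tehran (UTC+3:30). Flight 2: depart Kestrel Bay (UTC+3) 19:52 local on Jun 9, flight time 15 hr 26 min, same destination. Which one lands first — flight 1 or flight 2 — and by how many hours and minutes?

Flight 1 in UTC: 10:23 − 10:30 = 23:53 on Jun 8.
+6 hours 30 minutes → arrive 06:23 UTC on Jun 9.
Flight 2 in UTC: 19:52 − 3:00 = 16:52 on Jun 9.
+15 hours 26 minutes → arrive 08:18 UTC on Jun 10.
Flight 1 lands earlier by 25 hours 55 minutes.

the first, by 25 hours 55 minutes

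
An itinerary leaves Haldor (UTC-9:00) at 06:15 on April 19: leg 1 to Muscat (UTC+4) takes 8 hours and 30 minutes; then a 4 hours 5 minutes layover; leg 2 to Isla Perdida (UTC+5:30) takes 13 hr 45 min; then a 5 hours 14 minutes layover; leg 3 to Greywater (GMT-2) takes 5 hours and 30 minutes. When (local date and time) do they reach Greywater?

02:19 on Apr 21

Convert departure to UTC: 06:15 + 9:00 = 15:15 UTC on Apr 19.
Add 8 hours 30 minutes leg 1 → 23:45 UTC.
Add 4 hours 5 minutes layover in Muscat → 03:50 UTC (Apr 20).
Add 13 hours 45 minutes leg 2 → 17:35 UTC.
Add 5 hours and 14 minutes layover in Isla Perdida → 22:49 UTC.
Add 5 hours 30 minutes leg 3 → 04:19 UTC (Apr 21).
Greywater is UTC−2:00, so local arrival = 04:19 − 2:00 = 02:19 on Apr 21.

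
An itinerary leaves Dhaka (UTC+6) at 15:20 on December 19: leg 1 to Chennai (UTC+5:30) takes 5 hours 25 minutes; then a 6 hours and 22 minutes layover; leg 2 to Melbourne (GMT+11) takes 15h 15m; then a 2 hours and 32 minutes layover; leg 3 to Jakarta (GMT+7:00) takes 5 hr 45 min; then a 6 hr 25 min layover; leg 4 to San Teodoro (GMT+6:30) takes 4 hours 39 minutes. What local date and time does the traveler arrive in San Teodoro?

14:13 on December 21

Convert departure to UTC: 15:20 − 6:00 = 09:20 UTC on Dec 19.
Add 5 hours and 25 minutes leg 1 → 14:45 UTC.
Add 6 hours and 22 minutes layover in Chennai → 21:07 UTC.
Add 15 hours 15 minutes leg 2 → 12:22 UTC (Dec 20).
Add 2 hours 32 minutes layover in Melbourne → 14:54 UTC.
Add 5 hours 45 minutes leg 3 → 20:39 UTC.
Add 6 hours 25 minutes layover in Jakarta → 03:04 UTC (Dec 21).
Add 4 hours and 39 minutes leg 4 → 07:43 UTC.
San Teodoro is UTC+6:30, so local arrival = 07:43 + 6:30 = 14:13 on Dec 21.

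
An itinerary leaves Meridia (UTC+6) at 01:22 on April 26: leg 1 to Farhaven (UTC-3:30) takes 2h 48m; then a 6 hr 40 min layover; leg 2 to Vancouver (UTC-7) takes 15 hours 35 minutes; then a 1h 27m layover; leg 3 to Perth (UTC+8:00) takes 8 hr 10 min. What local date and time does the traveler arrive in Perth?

Convert departure to UTC: 01:22 − 6:00 = 19:22 UTC on Apr 25.
Add 2 hours and 48 minutes leg 1 → 22:10 UTC.
Add 6 hours 40 minutes layover in Farhaven → 04:50 UTC (Apr 26).
Add 15 hours 35 minutes leg 2 → 20:25 UTC.
Add 1 hour 27 minutes layover in Vancouver → 21:52 UTC.
Add 8 hours 10 minutes leg 3 → 06:02 UTC (Apr 27).
Perth is UTC+8:00, so local arrival = 06:02 + 8:00 = 14:02 on Apr 27.

14:02 on Apr 27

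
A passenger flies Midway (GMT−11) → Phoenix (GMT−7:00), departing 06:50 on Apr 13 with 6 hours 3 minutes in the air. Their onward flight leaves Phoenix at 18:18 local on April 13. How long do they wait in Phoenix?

1 hour 25 minutes

Convert departure to UTC: 06:50 + 11:00 = 17:50 UTC on Apr 13.
Add 6 hours and 3 minutes flight time → 23:53 UTC.
Phoenix is UTC−7:00, so local arrival = 23:53 − 7:00 = 16:53 on Apr 13.
Layover = 18:18 − 16:53 = 1 hour 25 minutes.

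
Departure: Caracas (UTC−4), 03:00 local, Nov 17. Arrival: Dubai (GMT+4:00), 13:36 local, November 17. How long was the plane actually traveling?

2 hours 36 minutes

Departure in UTC: 03:00 + 4:00 = 07:00 on Nov 17.
Arrival in UTC: 13:36 − 4:00 = 09:36 on Nov 17.
Elapsed = 09:36 − 07:00 = 2 hours 36 minutes.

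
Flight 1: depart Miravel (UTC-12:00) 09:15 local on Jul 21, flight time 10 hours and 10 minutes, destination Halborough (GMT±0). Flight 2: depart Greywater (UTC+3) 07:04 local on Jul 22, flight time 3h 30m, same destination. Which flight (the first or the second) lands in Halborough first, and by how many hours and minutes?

the first, by 9 minutes

Flight 1 in UTC: 09:15 + 12:00 = 21:15 on Jul 21.
+10 hours 10 minutes → arrive 07:25 UTC on Jul 22.
Flight 2 in UTC: 07:04 − 3:00 = 04:04 on Jul 22.
+3 hours and 30 minutes → arrive 07:34 UTC on Jul 22.
Flight 1 lands earlier by 9 minutes.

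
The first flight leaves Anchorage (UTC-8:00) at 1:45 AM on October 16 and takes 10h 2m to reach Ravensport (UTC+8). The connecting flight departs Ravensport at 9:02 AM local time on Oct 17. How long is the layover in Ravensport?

Convert departure to UTC: 1:45 AM + 8:00 = 9:45 AM UTC on Oct 16.
Add 10 hours and 2 minutes flight time → 7:47 PM UTC.
Ravensport is UTC+8:00, so local arrival = 7:47 PM + 8:00 = 3:47 AM on Oct 17.
Layover = 9:02 AM − 3:47 AM = 5 hours 15 minutes.

5 hours 15 minutes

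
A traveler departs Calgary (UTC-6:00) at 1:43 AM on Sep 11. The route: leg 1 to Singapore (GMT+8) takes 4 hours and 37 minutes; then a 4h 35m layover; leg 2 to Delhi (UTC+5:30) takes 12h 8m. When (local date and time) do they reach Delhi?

10:33 AM on September 12

Convert departure to UTC: 1:43 AM + 6:00 = 7:43 AM UTC on Sep 11.
Add 4 hours 37 minutes leg 1 → 12:20 PM UTC.
Add 4 hours and 35 minutes layover in Singapore → 4:55 PM UTC.
Add 12 hours and 8 minutes leg 2 → 5:03 AM UTC (Sep 12).
Delhi is UTC+5:30, so local arrival = 5:03 AM + 5:30 = 10:33 AM on Sep 12.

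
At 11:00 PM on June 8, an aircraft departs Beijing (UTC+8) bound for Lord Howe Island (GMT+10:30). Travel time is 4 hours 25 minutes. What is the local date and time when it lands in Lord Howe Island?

Lord Howe Island is 2:30 ahead of Beijing.
After 4 hours and 25 minutes it is 3:25 AM (Jun 9) in Beijing.
Shift by the zone difference: 3:25 AM + 2:30 = 5:55 AM on Jun 9 in Lord Howe Island.

5:55 AM on June 9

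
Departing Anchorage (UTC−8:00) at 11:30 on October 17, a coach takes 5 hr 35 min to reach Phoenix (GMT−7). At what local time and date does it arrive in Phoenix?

Phoenix is 1:00 ahead of Anchorage.
After 5 hours 35 minutes it is 17:05 in Anchorage.
Shift by the zone difference: 17:05 + 1:00 = 18:05 on Oct 17 in Phoenix.

18:05 on October 17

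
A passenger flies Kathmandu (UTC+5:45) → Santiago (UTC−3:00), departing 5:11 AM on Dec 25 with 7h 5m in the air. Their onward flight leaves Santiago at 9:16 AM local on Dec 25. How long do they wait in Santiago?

5 hours 45 minutes

Convert departure to UTC: 5:11 AM − 5:45 = 11:26 PM UTC on Dec 24.
Add 7 hours 5 minutes flight time → 6:31 AM UTC (Dec 25).
Santiago is UTC−3:00, so local arrival = 6:31 AM − 3:00 = 3:31 AM on Dec 25.
Layover = 9:16 AM − 3:31 AM = 5 hours 45 minutes.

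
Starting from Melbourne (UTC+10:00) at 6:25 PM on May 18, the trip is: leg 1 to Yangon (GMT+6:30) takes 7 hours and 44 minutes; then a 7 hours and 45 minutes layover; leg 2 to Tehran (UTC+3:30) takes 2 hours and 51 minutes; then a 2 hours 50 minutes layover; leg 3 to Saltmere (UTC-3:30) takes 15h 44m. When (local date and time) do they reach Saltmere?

5:49 PM on May 19

Convert departure to UTC: 6:25 PM − 10:00 = 8:25 AM UTC on May 18.
Add 7 hours and 44 minutes leg 1 → 4:09 PM UTC.
Add 7 hours and 45 minutes layover in Yangon → 11:54 PM UTC.
Add 2 hours 51 minutes leg 2 → 2:45 AM UTC (May 19).
Add 2 hours and 50 minutes layover in Tehran → 5:35 AM UTC.
Add 15 hours 44 minutes leg 3 → 9:19 PM UTC.
Saltmere is UTC−3:30, so local arrival = 9:19 PM − 3:30 = 5:49 PM on May 19.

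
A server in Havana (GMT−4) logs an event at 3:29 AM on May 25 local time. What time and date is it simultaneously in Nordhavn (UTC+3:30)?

In UTC: 3:29 AM + 4:00 = 7:29 AM on May 25.
Nordhavn is UTC+3:30: 7:29 AM + 3:30 = 10:59 AM on May 25.

10:59 AM on May 25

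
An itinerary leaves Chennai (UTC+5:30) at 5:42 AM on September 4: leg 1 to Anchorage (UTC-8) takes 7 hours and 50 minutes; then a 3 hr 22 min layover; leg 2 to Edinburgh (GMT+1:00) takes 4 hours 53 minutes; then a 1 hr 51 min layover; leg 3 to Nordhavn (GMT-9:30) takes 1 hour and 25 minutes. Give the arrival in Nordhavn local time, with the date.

10:03 AM on September 4

Convert departure to UTC: 5:42 AM − 5:30 = 12:12 AM UTC on Sep 4.
Add 7 hours 50 minutes leg 1 → 8:02 AM UTC.
Add 3 hours and 22 minutes layover in Anchorage → 11:24 AM UTC.
Add 4 hours 53 minutes leg 2 → 4:17 PM UTC.
Add 1 hour 51 minutes layover in Edinburgh → 6:08 PM UTC.
Add 1 hour 25 minutes leg 3 → 7:33 PM UTC.
Nordhavn is UTC−9:30, so local arrival = 7:33 PM − 9:30 = 10:03 AM on Sep 4.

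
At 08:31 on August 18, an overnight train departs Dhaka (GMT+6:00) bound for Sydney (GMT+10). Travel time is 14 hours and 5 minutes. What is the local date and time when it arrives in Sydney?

Convert departure to UTC: 08:31 − 6:00 = 02:31 UTC on Aug 18.
Add 14 hours and 5 minutes travel time → 16:36 UTC.
Sydney is UTC+10:00, so local arrival = 16:36 + 10:00 = 02:36 on Aug 19.

02:36 on August 19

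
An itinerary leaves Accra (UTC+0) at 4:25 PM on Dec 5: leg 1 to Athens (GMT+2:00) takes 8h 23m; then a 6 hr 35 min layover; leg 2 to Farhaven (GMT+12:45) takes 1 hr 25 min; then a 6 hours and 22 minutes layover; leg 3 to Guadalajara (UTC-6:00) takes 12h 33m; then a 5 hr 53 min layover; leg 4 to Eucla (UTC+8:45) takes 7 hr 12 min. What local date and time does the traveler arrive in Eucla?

Accra is at UTC+0, so departure is already 4:25 PM UTC on Dec 5.
Add 8 hours and 23 minutes leg 1 → 12:48 AM UTC (Dec 6).
Add 6 hours and 35 minutes layover in Athens → 7:23 AM UTC.
Add 1 hour 25 minutes leg 2 → 8:48 AM UTC.
Add 6 hours and 22 minutes layover in Farhaven → 3:10 PM UTC.
Add 12 hours 33 minutes leg 3 → 3:43 AM UTC (Dec 7).
Add 5 hours and 53 minutes layover in Guadalajara → 9:36 AM UTC.
Add 7 hours 12 minutes leg 4 → 4:48 PM UTC.
Eucla is UTC+8:45, so local arrival = 4:48 PM + 8:45 = 1:33 AM on Dec 8.

1:33 AM on Dec 8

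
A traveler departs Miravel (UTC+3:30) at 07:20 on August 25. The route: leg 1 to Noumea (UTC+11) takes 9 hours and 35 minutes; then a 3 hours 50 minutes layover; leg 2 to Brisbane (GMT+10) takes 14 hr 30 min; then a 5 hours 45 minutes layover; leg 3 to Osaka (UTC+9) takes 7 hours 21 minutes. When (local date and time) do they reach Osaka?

05:51 on August 27

Convert departure to UTC: 07:20 − 3:30 = 03:50 UTC on Aug 25.
Add 9 hours 35 minutes leg 1 → 13:25 UTC.
Add 3 hours 50 minutes layover in Noumea → 17:15 UTC.
Add 14 hours 30 minutes leg 2 → 07:45 UTC (Aug 26).
Add 5 hours 45 minutes layover in Brisbane → 13:30 UTC.
Add 7 hours 21 minutes leg 3 → 20:51 UTC.
Osaka is UTC+9:00, so local arrival = 20:51 + 9:00 = 05:51 on Aug 27.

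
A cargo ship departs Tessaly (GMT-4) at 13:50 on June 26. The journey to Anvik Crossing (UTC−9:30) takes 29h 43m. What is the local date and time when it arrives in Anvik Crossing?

14:03 on June 27

Convert departure to UTC: 13:50 + 4:00 = 17:50 UTC on Jun 26.
Add 29 hours 43 minutes travel time → 23:33 UTC (Jun 27).
Anvik Crossing is UTC−9:30, so local arrival = 23:33 − 9:30 = 14:03 on Jun 27.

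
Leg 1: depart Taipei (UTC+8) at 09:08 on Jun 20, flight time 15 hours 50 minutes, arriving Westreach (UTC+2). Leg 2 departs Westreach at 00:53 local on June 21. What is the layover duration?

Convert departure to UTC: 09:08 − 8:00 = 01:08 UTC on Jun 20.
Add 15 hours 50 minutes flight time → 16:58 UTC.
Westreach is UTC+2:00, so local arrival = 16:58 + 2:00 = 18:58 on Jun 20.
Layover = 00:53 − 18:58 (+1 day) = 5 hours 55 minutes.

5 hours 55 minutes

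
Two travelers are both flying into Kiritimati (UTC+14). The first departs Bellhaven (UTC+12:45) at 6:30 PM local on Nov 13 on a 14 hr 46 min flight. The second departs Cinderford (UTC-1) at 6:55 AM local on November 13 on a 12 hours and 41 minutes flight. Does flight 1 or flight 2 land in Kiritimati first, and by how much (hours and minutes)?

the first, by 5 minutes

Flight 1 in UTC: 6:30 PM − 12:45 = 5:45 AM on Nov 13.
+14 hours and 46 minutes → arrive 8:31 PM UTC on Nov 13.
Flight 2 in UTC: 6:55 AM + 1:00 = 7:55 AM on Nov 13.
+12 hours 41 minutes → arrive 8:36 PM UTC on Nov 13.
Flight 1 lands earlier by 5 minutes.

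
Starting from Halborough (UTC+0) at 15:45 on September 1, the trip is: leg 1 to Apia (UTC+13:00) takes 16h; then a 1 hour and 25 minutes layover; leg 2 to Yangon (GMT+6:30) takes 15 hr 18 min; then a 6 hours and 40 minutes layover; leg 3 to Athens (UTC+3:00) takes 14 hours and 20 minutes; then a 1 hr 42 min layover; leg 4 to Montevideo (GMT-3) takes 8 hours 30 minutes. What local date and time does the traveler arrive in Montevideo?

Halborough is at UTC+0, so departure is already 15:45 UTC on Sep 1.
Add 16 hours leg 1 → 07:45 UTC (Sep 2).
Add 1 hour 25 minutes layover in Apia → 09:10 UTC.
Add 15 hours 18 minutes leg 2 → 00:28 UTC (Sep 3).
Add 6 hours and 40 minutes layover in Yangon → 07:08 UTC.
Add 14 hours 20 minutes leg 3 → 21:28 UTC.
Add 1 hour 42 minutes layover in Athens → 23:10 UTC.
Add 8 hours 30 minutes leg 4 → 07:40 UTC (Sep 4).
Montevideo is UTC−3:00, so local arrival = 07:40 − 3:00 = 04:40 on Sep 4.

04:40 on Sep 4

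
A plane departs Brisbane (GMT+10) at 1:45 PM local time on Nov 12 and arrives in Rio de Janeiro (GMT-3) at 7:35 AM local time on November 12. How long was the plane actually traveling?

6 hours 50 minutes

Rio de Janeiro is 13:00 behind Brisbane.
Clock-face elapsed time (ignoring zones) is −6 hours 10 minutes.
Actual elapsed = −6 hours 10 minutes + 13:00 = 6 hours 50 minutes.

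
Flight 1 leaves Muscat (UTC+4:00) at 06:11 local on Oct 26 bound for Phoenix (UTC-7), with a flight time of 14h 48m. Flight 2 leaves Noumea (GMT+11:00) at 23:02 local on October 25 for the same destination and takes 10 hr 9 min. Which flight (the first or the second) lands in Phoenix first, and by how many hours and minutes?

Flight 1 in UTC: 06:11 − 4:00 = 02:11 on Oct 26.
+14 hours and 48 minutes → arrive 16:59 UTC on Oct 26.
Flight 2 in UTC: 23:02 − 11:00 = 12:02 on Oct 25.
+10 hours and 9 minutes → arrive 22:11 UTC on Oct 25.
Flight 2 lands earlier by 18 hours 48 minutes.

the second, by 18 hours 48 minutes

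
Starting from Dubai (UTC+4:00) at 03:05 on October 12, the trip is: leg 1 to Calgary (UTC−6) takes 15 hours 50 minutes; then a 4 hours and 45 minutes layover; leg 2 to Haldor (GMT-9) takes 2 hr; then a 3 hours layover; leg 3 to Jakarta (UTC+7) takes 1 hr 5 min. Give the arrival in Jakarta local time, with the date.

Convert departure to UTC: 03:05 − 4:00 = 23:05 UTC on Oct 11.
Add 15 hours 50 minutes leg 1 → 14:55 UTC (Oct 12).
Add 4 hours 45 minutes layover in Calgary → 19:40 UTC.
Add 2 hours leg 2 → 21:40 UTC.
Add 3 hours layover in Haldor → 00:40 UTC (Oct 13).
Add 1 hour 5 minutes leg 3 → 01:45 UTC.
Jakarta is UTC+7:00, so local arrival = 01:45 + 7:00 = 08:45 on Oct 13.

08:45 on October 13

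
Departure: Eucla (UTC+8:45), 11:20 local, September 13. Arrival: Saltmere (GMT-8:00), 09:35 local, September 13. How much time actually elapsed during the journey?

Departure in UTC: 11:20 − 8:45 = 02:35 on Sep 13.
Arrival in UTC: 09:35 + 8:00 = 17:35 on Sep 13.
Elapsed = 17:35 − 02:35 = 15 hours.

15 hours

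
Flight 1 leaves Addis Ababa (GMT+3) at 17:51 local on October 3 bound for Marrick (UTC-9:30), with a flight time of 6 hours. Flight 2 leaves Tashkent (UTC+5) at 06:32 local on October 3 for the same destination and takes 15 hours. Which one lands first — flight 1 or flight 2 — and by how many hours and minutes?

the second, by 4 hours 19 minutes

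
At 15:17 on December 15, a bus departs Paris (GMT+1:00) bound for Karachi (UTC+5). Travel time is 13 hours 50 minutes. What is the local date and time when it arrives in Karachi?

Convert departure to UTC: 15:17 − 1:00 = 14:17 UTC on Dec 15.
Add 13 hours and 50 minutes travel time → 04:07 UTC (Dec 16).
Karachi is UTC+5:00, so local arrival = 04:07 + 5:00 = 09:07 on Dec 16.

09:07 on December 16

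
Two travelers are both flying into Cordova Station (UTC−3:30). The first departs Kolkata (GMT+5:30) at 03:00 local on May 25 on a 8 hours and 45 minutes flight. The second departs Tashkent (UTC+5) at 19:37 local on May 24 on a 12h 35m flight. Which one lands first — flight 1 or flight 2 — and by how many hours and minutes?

Flight 1 in UTC: 03:00 − 5:30 = 21:30 on May 24.
+8 hours 45 minutes → arrive 06:15 UTC on May 25.
Flight 2 in UTC: 19:37 − 5:00 = 14:37 on May 24.
+12 hours 35 minutes → arrive 03:12 UTC on May 25.
Flight 2 lands earlier by 3 hours 3 minutes.

the second, by 3 hours 3 minutes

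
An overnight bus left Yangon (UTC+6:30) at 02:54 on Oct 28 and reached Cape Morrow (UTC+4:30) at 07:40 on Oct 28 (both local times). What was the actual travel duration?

6 hours 46 minutes

Cape Morrow is 2:00 behind Yangon.
Clock-face elapsed time (ignoring zones) is 4 hours 46 minutes.
Actual elapsed = 4 hours 46 minutes + 2:00 = 6 hours 46 minutes.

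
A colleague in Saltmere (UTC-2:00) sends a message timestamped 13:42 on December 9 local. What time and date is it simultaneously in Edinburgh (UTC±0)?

Edinburgh is 2:00 ahead of Saltmere.
Shift by the zone difference: 13:42 + 2:00 = 15:42 on Dec 9 in Edinburgh.

15:42 on Dec 9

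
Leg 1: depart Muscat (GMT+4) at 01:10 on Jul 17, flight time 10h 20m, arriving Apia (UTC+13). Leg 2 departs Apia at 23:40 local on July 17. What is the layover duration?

Convert departure to UTC: 01:10 − 4:00 = 21:10 UTC on Jul 16.
Add 10 hours 20 minutes flight time → 07:30 UTC (Jul 17).
Apia is UTC+13:00, so local arrival = 07:30 + 13:00 = 20:30 on Jul 17.
Layover = 23:40 − 20:30 = 3 hours 10 minutes.

3 hours 10 minutes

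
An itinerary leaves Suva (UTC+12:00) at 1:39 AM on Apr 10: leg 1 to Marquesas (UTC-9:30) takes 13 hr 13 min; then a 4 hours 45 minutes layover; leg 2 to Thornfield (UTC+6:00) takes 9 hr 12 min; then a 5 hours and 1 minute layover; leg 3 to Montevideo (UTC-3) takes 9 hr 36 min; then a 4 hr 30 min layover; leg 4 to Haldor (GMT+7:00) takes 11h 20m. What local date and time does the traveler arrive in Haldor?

6:16 AM on Apr 12

Convert departure to UTC: 1:39 AM − 12:00 = 1:39 PM UTC on Apr 9.
Add 13 hours and 13 minutes leg 1 → 2:52 AM UTC (Apr 10).
Add 4 hours 45 minutes layover in Marquesas → 7:37 AM UTC.
Add 9 hours 12 minutes leg 2 → 4:49 PM UTC.
Add 5 hours and 1 minute layover in Thornfield → 9:50 PM UTC.
Add 9 hours 36 minutes leg 3 → 7:26 AM UTC (Apr 11).
Add 4 hours 30 minutes layover in Montevideo → 11:56 AM UTC.
Add 11 hours and 20 minutes leg 4 → 11:16 PM UTC.
Haldor is UTC+7:00, so local arrival = 11:16 PM + 7:00 = 6:16 AM on Apr 12.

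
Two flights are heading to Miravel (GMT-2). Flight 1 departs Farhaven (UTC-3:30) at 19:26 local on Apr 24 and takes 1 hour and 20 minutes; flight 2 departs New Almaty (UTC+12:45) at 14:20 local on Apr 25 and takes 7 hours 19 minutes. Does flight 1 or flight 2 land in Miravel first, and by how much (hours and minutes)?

Flight 1 in UTC: 19:26 + 3:30 = 22:56 on Apr 24.
+1 hour 20 minutes → arrive 00:16 UTC on Apr 25.
Flight 2 in UTC: 14:20 − 12:45 = 01:35 on Apr 25.
+7 hours 19 minutes → arrive 08:54 UTC on Apr 25.
Flight 1 lands earlier by 8 hours 38 minutes.

the first, by 8 hours 38 minutes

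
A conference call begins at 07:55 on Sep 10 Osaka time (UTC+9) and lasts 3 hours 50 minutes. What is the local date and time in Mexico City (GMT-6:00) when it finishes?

Convert start to UTC: 07:55 − 9:00 = 22:55 UTC on Sep 9.
Add 3 hours and 50 minutes duration → 02:45 UTC (Sep 10).
Mexico City is UTC−6:00, so local end time = 02:45 − 6:00 = 20:45 on Sep 9.

20:45 on September 9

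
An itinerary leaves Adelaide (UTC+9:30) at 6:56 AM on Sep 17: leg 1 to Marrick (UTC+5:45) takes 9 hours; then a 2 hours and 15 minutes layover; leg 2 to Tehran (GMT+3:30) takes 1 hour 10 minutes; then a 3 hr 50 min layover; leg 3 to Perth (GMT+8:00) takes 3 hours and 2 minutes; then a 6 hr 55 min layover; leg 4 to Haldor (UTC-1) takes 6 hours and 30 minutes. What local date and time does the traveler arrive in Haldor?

Convert departure to UTC: 6:56 AM − 9:30 = 9:26 PM UTC on Sep 16.
Add 9 hours leg 1 → 6:26 AM UTC (Sep 17).
Add 2 hours and 15 minutes layover in Marrick → 8:41 AM UTC.
Add 1 hour and 10 minutes leg 2 → 9:51 AM UTC.
Add 3 hours and 50 minutes layover in Tehran → 1:41 PM UTC.
Add 3 hours and 2 minutes leg 3 → 4:43 PM UTC.
Add 6 hours and 55 minutes layover in Perth → 11:38 PM UTC.
Add 6 hours 30 minutes leg 4 → 6:08 AM UTC (Sep 18).
Haldor is UTC−1:00, so local arrival = 6:08 AM − 1:00 = 5:08 AM on Sep 18.

5:08 AM on Sep 18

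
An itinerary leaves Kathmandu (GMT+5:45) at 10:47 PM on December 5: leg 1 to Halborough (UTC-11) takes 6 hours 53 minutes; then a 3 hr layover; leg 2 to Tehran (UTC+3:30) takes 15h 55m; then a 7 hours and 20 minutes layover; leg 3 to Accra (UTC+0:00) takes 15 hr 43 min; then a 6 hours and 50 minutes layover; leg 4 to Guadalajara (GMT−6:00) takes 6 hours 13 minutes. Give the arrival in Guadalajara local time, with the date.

12:56 AM on December 8

Convert departure to UTC: 10:47 PM − 5:45 = 5:02 PM UTC on Dec 5.
Add 6 hours 53 minutes leg 1 → 11:55 PM UTC.
Add 3 hours layover in Halborough → 2:55 AM UTC (Dec 6).
Add 15 hours and 55 minutes leg 2 → 6:50 PM UTC.
Add 7 hours and 20 minutes layover in Tehran → 2:10 AM UTC (Dec 7).
Add 15 hours and 43 minutes leg 3 → 5:53 PM UTC.
Add 6 hours and 50 minutes layover in Accra → 12:43 AM UTC (Dec 8).
Add 6 hours and 13 minutes leg 4 → 6:56 AM UTC.
Guadalajara is UTC−6:00, so local arrival = 6:56 AM − 6:00 = 12:56 AM on Dec 8.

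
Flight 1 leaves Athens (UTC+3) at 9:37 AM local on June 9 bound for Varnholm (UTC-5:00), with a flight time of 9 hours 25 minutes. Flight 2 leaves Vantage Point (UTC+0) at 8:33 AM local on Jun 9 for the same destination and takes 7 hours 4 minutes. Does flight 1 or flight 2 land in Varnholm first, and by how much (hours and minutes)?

Flight 1 in UTC: 9:37 AM − 3:00 = 6:37 AM on Jun 9.
+9 hours 25 minutes → arrive 4:02 PM UTC on Jun 9.
Flight 2 departs at 8:33 AM UTC (Jun 9).
+7 hours 4 minutes → arrive 3:37 PM UTC on Jun 9.
Flight 2 lands earlier by 25 minutes.

the second, by 25 minutes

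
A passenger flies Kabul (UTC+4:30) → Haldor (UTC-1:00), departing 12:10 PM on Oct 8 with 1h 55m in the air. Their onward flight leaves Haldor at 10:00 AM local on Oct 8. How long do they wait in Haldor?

Convert departure to UTC: 12:10 PM − 4:30 = 7:40 AM UTC on Oct 8.
Add 1 hour and 55 minutes flight time → 9:35 AM UTC.
Haldor is UTC−1:00, so local arrival = 9:35 AM − 1:00 = 8:35 AM on Oct 8.
Layover = 10:00 AM − 8:35 AM = 1 hour 25 minutes.

1 hour 25 minutes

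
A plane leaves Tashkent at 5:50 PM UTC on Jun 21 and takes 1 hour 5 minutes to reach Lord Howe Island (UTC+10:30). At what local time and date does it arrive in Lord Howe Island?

5:25 AM on June 22

Departure is given in UTC: 5:50 PM on Jun 21.
Add 1 hour 5 minutes → 6:55 PM UTC.
Lord Howe Island is UTC+10:30: 6:55 PM + 10:30 = 5:25 AM on Jun 22.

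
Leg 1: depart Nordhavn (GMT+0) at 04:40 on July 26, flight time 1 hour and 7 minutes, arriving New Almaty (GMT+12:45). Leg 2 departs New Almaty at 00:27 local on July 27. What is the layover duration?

5 hours 55 minutes

Nordhavn is at UTC+0, so departure is already 04:40 UTC on Jul 26.
Add 1 hour 7 minutes flight time → 05:47 UTC.
New Almaty is UTC+12:45, so local arrival = 05:47 + 12:45 = 18:32 on Jul 26.
Layover = 00:27 − 18:32 (+1 day) = 5 hours 55 minutes.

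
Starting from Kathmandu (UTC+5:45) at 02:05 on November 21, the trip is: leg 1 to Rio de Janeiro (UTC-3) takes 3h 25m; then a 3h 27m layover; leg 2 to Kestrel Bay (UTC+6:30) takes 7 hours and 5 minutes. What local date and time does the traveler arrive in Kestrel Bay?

16:47 on November 21

Convert departure to UTC: 02:05 − 5:45 = 20:20 UTC on Nov 20.
Add 3 hours and 25 minutes leg 1 → 23:45 UTC.
Add 3 hours and 27 minutes layover in Rio de Janeiro → 03:12 UTC (Nov 21).
Add 7 hours 5 minutes leg 2 → 10:17 UTC.
Kestrel Bay is UTC+6:30, so local arrival = 10:17 + 6:30 = 16:47 on Nov 21.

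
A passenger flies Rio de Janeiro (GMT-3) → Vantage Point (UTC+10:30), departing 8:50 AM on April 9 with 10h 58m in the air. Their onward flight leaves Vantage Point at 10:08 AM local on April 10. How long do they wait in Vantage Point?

50 minutes

Convert departure to UTC: 8:50 AM + 3:00 = 11:50 AM UTC on Apr 9.
Add 10 hours 58 minutes flight time → 10:48 PM UTC.
Vantage Point is UTC+10:30, so local arrival = 10:48 PM + 10:30 = 9:18 AM on Apr 10.
Layover = 10:08 AM − 9:18 AM = 50 minutes.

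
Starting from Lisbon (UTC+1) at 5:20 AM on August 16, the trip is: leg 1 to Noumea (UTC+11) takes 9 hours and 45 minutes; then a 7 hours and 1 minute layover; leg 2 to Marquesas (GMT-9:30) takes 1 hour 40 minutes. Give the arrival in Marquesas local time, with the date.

Convert departure to UTC: 5:20 AM − 1:00 = 4:20 AM UTC on Aug 16.
Add 9 hours 45 minutes leg 1 → 2:05 PM UTC.
Add 7 hours 1 minute layover in Noumea → 9:06 PM UTC.
Add 1 hour and 40 minutes leg 2 → 10:46 PM UTC.
Marquesas is UTC−9:30, so local arrival = 10:46 PM − 9:30 = 1:16 PM on Aug 16.

1:16 PM on Aug 16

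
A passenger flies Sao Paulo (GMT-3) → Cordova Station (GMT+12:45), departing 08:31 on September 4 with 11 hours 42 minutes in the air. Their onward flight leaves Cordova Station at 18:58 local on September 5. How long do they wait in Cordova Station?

Convert departure to UTC: 08:31 + 3:00 = 11:31 UTC on Sep 4.
Add 11 hours 42 minutes flight time → 23:13 UTC.
Cordova Station is UTC+12:45, so local arrival = 23:13 + 12:45 = 11:58 on Sep 5.
Layover = 18:58 − 11:58 = 7 hours.

7 hours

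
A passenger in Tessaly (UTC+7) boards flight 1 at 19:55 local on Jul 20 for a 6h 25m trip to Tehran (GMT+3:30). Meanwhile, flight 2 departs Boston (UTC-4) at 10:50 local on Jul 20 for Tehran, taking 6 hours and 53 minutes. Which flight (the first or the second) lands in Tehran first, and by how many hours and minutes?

Flight 1 in UTC: 19:55 − 7:00 = 12:55 on Jul 20.
+6 hours 25 minutes → arrive 19:20 UTC on Jul 20.
Flight 2 in UTC: 10:50 + 4:00 = 14:50 on Jul 20.
+6 hours and 53 minutes → arrive 21:43 UTC on Jul 20.
Flight 1 lands earlier by 2 hours 23 minutes.

the first, by 2 hours 23 minutes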